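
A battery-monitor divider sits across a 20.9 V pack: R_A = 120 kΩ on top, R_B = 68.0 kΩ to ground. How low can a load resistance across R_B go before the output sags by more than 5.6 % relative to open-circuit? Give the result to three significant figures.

Output resistance R_th = R_A‖R_B = (120 × 68.0)/188.0 = 43.40 kΩ.
The fractional drop is R_th/(R_th + R_L); requiring this ≤ 0.0560 gives R_L ≥ R_th(1/0.0560 − 1) = 43.40 × 16.86 = 732 kΩ.

R_L(min) ≈ 732 kΩ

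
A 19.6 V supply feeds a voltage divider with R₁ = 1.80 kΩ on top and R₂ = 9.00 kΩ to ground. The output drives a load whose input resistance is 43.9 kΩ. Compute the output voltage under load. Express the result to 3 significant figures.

V_out ≈ 15.8 V

The load sits in parallel with R₂: R₂‖R_L = (9.00 × 43.9) / (9.00 + 43.9) = 7.469 kΩ.
V_out = 19.6 × 7.469 / (1.80 + 7.469) = 19.6 × 7.469/9.269 = 15.8 V.
(Unloaded it would have been 16.3 V.)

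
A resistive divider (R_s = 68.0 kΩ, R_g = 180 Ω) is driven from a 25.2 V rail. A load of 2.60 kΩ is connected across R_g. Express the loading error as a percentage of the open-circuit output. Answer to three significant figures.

The divider's output (Thévenin) resistance is R_s‖R_g = 179.5 Ω.
Fractional drop under load = R_th/(R_th + R_L) = 179.5 / (179.5 + 2600) = 0.06459.
So the output falls by 6.46 %.

6.46 %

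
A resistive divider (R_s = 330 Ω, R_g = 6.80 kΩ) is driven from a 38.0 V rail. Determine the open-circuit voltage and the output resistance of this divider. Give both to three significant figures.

V_th is the open-circuit tap voltage: 38.0 × 6800/(330 + 6800) = 36.2 V.
With the supply zeroed, R_s and R_g appear in parallel from the tap: R_th = R_s‖R_g = (330 × 6800)/7130 = 315 Ω.

V_th = 36.2 V, R_th = 315 Ω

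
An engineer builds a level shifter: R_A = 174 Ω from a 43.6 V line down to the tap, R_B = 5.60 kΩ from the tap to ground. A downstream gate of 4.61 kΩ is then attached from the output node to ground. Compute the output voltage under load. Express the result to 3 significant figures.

V_out ≈ 40.8 V

The load sits in parallel with R_B: R_B‖R_L = (5600 × 4610) / (5600 + 4610) = 2529 Ω.
V_out = 43.6 × 2529 / (174 + 2529) = 43.6 × 2529/2703 = 40.8 V.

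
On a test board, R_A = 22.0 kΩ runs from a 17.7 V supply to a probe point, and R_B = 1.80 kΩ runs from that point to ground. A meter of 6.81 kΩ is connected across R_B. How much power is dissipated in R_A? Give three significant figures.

Total resistance from the source is R_A + (R_B‖R_L) = 23.42 kΩ, so I = 17.7/23.42 kΩ = 0.7556 mA.
P = I²·R_A = (0.7556 mA)² × 22.0 kΩ = 12.6 mW.

P ≈ 12.6 mW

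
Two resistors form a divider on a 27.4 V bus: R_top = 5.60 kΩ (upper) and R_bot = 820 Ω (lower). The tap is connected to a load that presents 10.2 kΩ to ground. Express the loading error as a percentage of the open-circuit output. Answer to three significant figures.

6.55 %

The divider's output (Thévenin) resistance is R_top‖R_bot = 715.3 Ω.
Fractional drop under load = R_th/(R_th + R_L) = 715.3 / (715.3 + 10200) = 0.06553.
So the output falls by 6.55 %.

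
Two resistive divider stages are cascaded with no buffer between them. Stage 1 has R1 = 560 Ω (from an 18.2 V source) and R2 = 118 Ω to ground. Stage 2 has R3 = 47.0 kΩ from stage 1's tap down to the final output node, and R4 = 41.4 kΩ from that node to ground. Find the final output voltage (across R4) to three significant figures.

V_out ≈ 1.48 V

Stage 2 presents R3+R4 = 88400 Ω as a load on stage 1's tap.
Stage 1's lower leg becomes R2‖(R3+R4) = 117.8 Ω, so V_mid = 18.2 × 117.8/677.8 = 3.164 V.
Stage 2 is itself unloaded: V_out = V_mid × R4/(R3+R4) = 3.164 × 41400/88400 = 1.48 V.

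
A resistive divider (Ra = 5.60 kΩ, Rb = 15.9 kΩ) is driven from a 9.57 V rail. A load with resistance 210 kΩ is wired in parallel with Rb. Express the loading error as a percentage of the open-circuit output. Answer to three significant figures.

1.93 %

The divider's output (Thévenin) resistance is Ra‖Rb = 4.141 kΩ.
Fractional drop under load = R_th/(R_th + R_L) = 4.141 / (4.141 + 210) = 0.01934.
So the output falls by 1.93 %.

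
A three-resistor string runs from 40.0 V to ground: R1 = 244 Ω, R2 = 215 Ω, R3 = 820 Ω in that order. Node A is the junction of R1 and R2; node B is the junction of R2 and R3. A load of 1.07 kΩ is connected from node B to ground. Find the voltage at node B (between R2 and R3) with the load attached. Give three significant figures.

V ≈ 20.1 V

At node B, R3 is in parallel with the load: R3‖R_L = 464.2 Ω.
Below node A the resistance is R2 + (R3‖R_L) = 679.2 Ω, so V_A = 40.0 × 679.2/923.2 = 29.43 V.
Then V_B = V_A × (R3‖R_L)/(R2 + R3‖R_L) = 29.43 × 464.2/679.2 = 20.1 V.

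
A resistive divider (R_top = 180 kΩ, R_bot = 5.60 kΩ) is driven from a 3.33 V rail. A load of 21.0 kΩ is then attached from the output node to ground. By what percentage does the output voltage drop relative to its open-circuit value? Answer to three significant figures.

The divider's output (Thévenin) resistance is R_top‖R_bot = 5.431 kΩ.
Fractional drop under load = R_th/(R_th + R_L) = 5.431 / (5.431 + 21.0) = 0.2055.
So the output falls by 20.5 %.

20.5 %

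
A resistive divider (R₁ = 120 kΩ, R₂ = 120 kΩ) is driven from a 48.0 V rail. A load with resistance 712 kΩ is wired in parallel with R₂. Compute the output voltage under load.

The load sits in parallel with R₂: R₂‖R_L = (120 × 712) / (120 + 712) = 102.7 kΩ.
V_out = 48.0 × 102.7 / (120 + 102.7) = 48.0 × 102.7/222.7 = 22.1 V.

V_out ≈ 22.1 V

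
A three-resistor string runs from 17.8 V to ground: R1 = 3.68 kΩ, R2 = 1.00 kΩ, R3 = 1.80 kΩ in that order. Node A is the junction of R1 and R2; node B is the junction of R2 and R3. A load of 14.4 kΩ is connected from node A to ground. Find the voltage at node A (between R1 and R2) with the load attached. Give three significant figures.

V ≈ 6.93 V

Below node A the series string R2+R3 = 2.800 kΩ sits in parallel with the 14.4 kΩ load: 2.344 kΩ.
V_A = 17.8 × 2.344/(3.68 + 2.344) = 6.93 V.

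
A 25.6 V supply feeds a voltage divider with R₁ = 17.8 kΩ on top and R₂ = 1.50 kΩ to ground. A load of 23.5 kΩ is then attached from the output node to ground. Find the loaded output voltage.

V_out ≈ 1.88 V

The load sits in parallel with R₂: R₂‖R_L = (1.50 × 23.5) / (1.50 + 23.5) = 1.410 kΩ.
V_out = 25.6 × 1.410 / (17.8 + 1.410) = 25.6 × 1.410/19.21 = 1.88 V.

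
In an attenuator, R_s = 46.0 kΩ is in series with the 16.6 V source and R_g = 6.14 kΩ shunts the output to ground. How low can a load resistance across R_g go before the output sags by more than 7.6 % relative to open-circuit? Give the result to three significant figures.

Output resistance R_th = R_s‖R_g = (46.0 × 6.14)/52.14 = 5.417 kΩ.
The fractional drop is R_th/(R_th + R_L); requiring this ≤ 0.0760 gives R_L ≥ R_th(1/0.0760 − 1) = 5.417 × 12.16 = 65.9 kΩ.

R_L(min) ≈ 65.9 kΩ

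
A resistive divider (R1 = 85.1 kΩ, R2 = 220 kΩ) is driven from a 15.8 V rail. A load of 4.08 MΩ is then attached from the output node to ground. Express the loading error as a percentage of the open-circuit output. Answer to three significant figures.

The divider's output (Thévenin) resistance is R1‖R2 = 61.36 kΩ.
Fractional drop under load = R_th/(R_th + R_L) = 61.36 / (61.36 + 4080) = 0.01482.
So the output falls by 1.48 %.

1.48 %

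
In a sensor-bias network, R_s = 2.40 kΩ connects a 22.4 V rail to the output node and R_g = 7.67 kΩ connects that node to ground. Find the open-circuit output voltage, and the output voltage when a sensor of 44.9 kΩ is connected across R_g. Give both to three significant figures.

Unloaded: 17.1 V; loaded: 16.4 V

Open-circuit: V = 22.4 × 7.67/(2.40 + 7.67) = 17.1 V.
With the load, R_g becomes R_g‖R_L = 6.551 kΩ, so V = 22.4 × 6.551/8.951 = 16.4 V.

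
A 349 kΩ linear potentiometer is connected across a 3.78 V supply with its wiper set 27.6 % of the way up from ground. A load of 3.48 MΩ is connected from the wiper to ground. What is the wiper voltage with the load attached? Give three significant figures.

The wiper splits the pot into (1−α)R = 252.7 kΩ above and αR = 96.32 kΩ below.
Lower section ‖ load = 93.73 kΩ.
V_wiper = 3.78 × 93.73/(252.7 + 93.73) = 1.02 V.

V ≈ 1.02 V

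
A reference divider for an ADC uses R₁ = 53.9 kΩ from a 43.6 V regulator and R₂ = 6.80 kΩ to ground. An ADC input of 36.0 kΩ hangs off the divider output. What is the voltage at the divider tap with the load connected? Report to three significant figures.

The load sits in parallel with R₂: R₂‖R_L = (6.80 × 36.0) / (6.80 + 36.0) = 5.720 kΩ.
V_out = 43.6 × 5.720 / (53.9 + 5.720) = 43.6 × 5.720/59.62 = 4.18 V.

V_out ≈ 4.18 V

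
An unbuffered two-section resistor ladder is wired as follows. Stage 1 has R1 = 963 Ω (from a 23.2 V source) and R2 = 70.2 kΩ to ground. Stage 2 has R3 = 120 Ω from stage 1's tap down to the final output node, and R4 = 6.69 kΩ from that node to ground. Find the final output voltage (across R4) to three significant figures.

Stage 2 presents R3+R4 = 6810 Ω as a load on stage 1's tap.
Stage 1's lower leg becomes R2‖(R3+R4) = 6208 Ω, so V_mid = 23.2 × 6208/7171 = 20.08 V.
Stage 2 is itself unloaded: V_out = V_mid × R4/(R3+R4) = 20.08 × 6690/6810 = 19.7 V.

V_out ≈ 19.7 V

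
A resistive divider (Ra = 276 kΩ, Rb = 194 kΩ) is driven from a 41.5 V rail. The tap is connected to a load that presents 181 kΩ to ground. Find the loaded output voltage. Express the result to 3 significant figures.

The load sits in parallel with Rb: Rb‖R_L = (194 × 181) / (194 + 181) = 93.64 kΩ.
V_out = 41.5 × 93.64 / (276 + 93.64) = 41.5 × 93.64/369.6 = 10.5 V.
(Unloaded it would have been 17.1 V.)

V_out ≈ 10.5 V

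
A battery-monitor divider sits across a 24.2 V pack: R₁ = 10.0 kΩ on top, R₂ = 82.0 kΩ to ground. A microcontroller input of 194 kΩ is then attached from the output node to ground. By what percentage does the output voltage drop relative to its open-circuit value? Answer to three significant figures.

The divider's output (Thévenin) resistance is R₁‖R₂ = 8.913 kΩ.
Fractional drop under load = R_th/(R_th + R_L) = 8.913 / (8.913 + 194) = 0.04393.
So the output falls by 4.39 %.

4.39 %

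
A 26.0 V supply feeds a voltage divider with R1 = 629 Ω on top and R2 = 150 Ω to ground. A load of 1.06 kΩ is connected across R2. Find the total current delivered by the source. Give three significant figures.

R2‖R_L = 131.4 Ω, so the source sees R1 + R2‖R_L = 760.4 Ω.
I = 26.0 V / 760.4 Ω = 34.2 mA.

I ≈ 34.2 mA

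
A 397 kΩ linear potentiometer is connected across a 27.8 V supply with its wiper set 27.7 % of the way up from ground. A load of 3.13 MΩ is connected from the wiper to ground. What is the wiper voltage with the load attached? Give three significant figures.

V ≈ 7.51 V

The wiper splits the pot into (1−α)R = 287.0 kΩ above and αR = 110.0 kΩ below.
Lower section ‖ load = 106.2 kΩ.
V_wiper = 27.8 × 106.2/(287.0 + 106.2) = 7.51 V.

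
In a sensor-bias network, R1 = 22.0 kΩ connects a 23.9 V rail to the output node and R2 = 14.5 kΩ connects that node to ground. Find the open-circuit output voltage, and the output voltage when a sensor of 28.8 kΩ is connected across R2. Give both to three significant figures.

Unloaded: 9.49 V; loaded: 7.28 V

Open-circuit: V = 23.9 × 14.5/(22.0 + 14.5) = 9.49 V.
With the load, R2 becomes R2‖R_L = 9.644 kΩ, so V = 23.9 × 9.644/31.64 = 7.28 V.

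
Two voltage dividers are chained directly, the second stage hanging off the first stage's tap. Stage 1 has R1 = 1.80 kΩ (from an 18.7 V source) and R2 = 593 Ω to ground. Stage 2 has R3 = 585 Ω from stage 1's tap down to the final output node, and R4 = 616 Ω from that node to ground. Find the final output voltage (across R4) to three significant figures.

Stage 2 presents R3+R4 = 1201 Ω as a load on stage 1's tap.
Stage 1's lower leg becomes R2‖(R3+R4) = 397.0 Ω, so V_mid = 18.7 × 397.0/2197 = 3.379 V.
Stage 2 is itself unloaded: V_out = V_mid × R4/(R3+R4) = 3.379 × 616/1201 = 1.73 V.

V_out ≈ 1.73 V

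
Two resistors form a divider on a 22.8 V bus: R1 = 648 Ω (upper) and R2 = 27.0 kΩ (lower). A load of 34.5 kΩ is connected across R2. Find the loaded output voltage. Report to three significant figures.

V_out ≈ 21.9 V

The load sits in parallel with R2: R2‖R_L = (27000 × 34500) / (27000 + 34500) = 15150 Ω.
V_out = 22.8 × 15150 / (648 + 15150) = 22.8 × 15150/15790 = 21.9 V.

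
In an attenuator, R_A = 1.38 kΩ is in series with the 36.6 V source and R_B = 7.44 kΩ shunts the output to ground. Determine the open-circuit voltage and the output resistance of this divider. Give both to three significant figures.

V_th = 30.9 V, R_th = 1.16 kΩ

V_th is the open-circuit tap voltage: 36.6 × 7.44/(1.38 + 7.44) = 30.9 V.
With the supply zeroed, R_A and R_B appear in parallel from the tap: R_th = R_A‖R_B = (1.38 × 7.44)/8.820 = 1.16 kΩ.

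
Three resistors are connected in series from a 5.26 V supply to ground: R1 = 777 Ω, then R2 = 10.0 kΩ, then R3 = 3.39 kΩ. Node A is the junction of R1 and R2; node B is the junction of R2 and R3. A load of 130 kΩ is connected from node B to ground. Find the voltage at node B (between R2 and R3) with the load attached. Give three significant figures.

V ≈ 1.23 V

At node B, R3 is in parallel with the load: R3‖R_L = 3304 Ω.
Below node A the resistance is R2 + (R3‖R_L) = 13300 Ω, so V_A = 5.26 × 13300/14080 = 4.970 V.
Then V_B = V_A × (R3‖R_L)/(R2 + R3‖R_L) = 4.970 × 3304/13300 = 1.23 V.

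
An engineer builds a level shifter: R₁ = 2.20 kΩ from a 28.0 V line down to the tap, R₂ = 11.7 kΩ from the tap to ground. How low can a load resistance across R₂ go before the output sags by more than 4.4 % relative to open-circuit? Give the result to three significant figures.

R_L(min) ≈ 40.2 kΩ

Output resistance R_th = R₁‖R₂ = (2.20 × 11.7)/13.90 = 1.852 kΩ.
The fractional drop is R_th/(R_th + R_L); requiring this ≤ 0.0440 gives R_L ≥ R_th(1/0.0440 − 1) = 1.852 × 21.73 = 40.2 kΩ.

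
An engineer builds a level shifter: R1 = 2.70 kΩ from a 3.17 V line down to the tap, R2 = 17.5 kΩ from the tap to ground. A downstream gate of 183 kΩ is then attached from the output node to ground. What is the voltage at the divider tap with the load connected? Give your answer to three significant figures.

V_out ≈ 2.71 V

The load sits in parallel with R2: R2‖R_L = (17.5 × 183) / (17.5 + 183) = 15.97 kΩ.
V_out = 3.17 × 15.97 / (2.70 + 15.97) = 3.17 × 15.97/18.67 = 2.71 V.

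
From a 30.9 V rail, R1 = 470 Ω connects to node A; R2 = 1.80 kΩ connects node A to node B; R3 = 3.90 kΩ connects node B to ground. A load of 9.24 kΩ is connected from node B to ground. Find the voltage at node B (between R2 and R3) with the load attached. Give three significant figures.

At node B, R3 is in parallel with the load: R3‖R_L = 2742 Ω.
Below node A the resistance is R2 + (R3‖R_L) = 4542 Ω, so V_A = 30.9 × 4542/5012 = 28.00 V.
Then V_B = V_A × (R3‖R_L)/(R2 + R3‖R_L) = 28.00 × 2742/4542 = 16.9 V.

V ≈ 16.9 V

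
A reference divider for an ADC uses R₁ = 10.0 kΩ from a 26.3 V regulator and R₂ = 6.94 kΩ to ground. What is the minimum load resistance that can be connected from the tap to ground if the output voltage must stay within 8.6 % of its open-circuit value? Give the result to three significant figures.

Output resistance R_th = R₁‖R₂ = (10.0 × 6.94)/16.94 = 4.097 kΩ.
The fractional drop is R_th/(R_th + R_L); requiring this ≤ 0.0860 gives R_L ≥ R_th(1/0.0860 − 1) = 4.097 × 10.63 = 43.5 kΩ.

R_L(min) ≈ 43.5 kΩ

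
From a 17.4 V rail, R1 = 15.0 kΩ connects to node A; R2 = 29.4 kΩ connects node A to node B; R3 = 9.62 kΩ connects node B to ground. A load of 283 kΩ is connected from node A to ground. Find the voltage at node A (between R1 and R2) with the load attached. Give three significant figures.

Below node A the series string R2+R3 = 39.02 kΩ sits in parallel with the 283 kΩ load: 34.29 kΩ.
V_A = 17.4 × 34.29/(15.0 + 34.29) = 12.1 V.

V ≈ 12.1 V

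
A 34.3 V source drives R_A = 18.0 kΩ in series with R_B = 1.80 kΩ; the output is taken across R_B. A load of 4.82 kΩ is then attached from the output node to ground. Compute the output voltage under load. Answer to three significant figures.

V_out ≈ 2.33 V

The load sits in parallel with R_B: R_B‖R_L = (1.80 × 4.82) / (1.80 + 4.82) = 1.311 kΩ.
V_out = 34.3 × 1.311 / (18.0 + 1.311) = 34.3 × 1.311/19.31 = 2.33 V.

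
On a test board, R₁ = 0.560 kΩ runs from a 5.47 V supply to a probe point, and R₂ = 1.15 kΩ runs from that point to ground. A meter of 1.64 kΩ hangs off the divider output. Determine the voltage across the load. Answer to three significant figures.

The load sits in parallel with R₂: R₂‖R_L = (1150 × 1640) / (1150 + 1640) = 676.0 Ω.
V_out = 5.47 × 676.0 / (560 + 676.0) = 5.47 × 676.0/1236 = 2.99 V.
(Unloaded it would have been 3.68 V.)

V_out ≈ 2.99 V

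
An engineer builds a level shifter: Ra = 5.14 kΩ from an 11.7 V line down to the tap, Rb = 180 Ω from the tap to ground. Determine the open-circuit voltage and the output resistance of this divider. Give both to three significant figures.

V_th is the open-circuit tap voltage: 11.7 × 180/(5140 + 180) = 0.396 V.
With the supply zeroed, Ra and Rb appear in parallel from the tap: R_th = Ra‖Rb = (5140 × 180)/5320 = 174 Ω.

V_th = 0.396 V, R_th = 174 Ω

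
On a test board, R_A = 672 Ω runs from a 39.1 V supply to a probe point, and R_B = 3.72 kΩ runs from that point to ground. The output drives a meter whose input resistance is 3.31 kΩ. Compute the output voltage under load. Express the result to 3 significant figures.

V_out ≈ 28.3 V

The load sits in parallel with R_B: R_B‖R_L = (3720 × 3310) / (3720 + 3310) = 1752 Ω.
V_out = 39.1 × 1752 / (672 + 1752) = 39.1 × 1752/2424 = 28.3 V.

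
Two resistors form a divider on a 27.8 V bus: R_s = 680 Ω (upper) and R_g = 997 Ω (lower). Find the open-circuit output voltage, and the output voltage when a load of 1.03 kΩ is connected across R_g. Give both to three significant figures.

Unloaded: 16.5 V; loaded: 11.9 V

Open-circuit: V = 27.8 × 997/(680 + 997) = 16.5 V.
With the load, R_g becomes R_g‖R_L = 506.6 Ω, so V = 27.8 × 506.6/1187 = 11.9 V.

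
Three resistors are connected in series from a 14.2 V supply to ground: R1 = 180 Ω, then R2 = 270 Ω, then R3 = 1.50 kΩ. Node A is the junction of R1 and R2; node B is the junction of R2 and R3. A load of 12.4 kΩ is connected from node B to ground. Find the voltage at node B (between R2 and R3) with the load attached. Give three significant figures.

V ≈ 10.6 V

At node B, R3 is in parallel with the load: R3‖R_L = 1338 Ω.
Below node A the resistance is R2 + (R3‖R_L) = 1608 Ω, so V_A = 14.2 × 1608/1788 = 12.77 V.
Then V_B = V_A × (R3‖R_L)/(R2 + R3‖R_L) = 12.77 × 1338/1608 = 10.6 V.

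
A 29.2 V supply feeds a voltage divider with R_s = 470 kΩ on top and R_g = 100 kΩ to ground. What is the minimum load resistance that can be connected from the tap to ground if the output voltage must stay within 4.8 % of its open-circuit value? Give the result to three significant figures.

Output resistance R_th = R_s‖R_g = (470 × 100)/570.0 = 82.46 kΩ.
The fractional drop is R_th/(R_th + R_L); requiring this ≤ 0.0480 gives R_L ≥ R_th(1/0.0480 − 1) = 82.46 × 19.83 = 1.64 MΩ.

R_L(min) ≈ 1.64 MΩ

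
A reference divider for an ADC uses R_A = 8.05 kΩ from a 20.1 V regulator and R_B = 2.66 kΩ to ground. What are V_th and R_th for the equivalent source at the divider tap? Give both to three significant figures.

V_th = 4.99 V, R_th = 2.00 kΩ

V_th is the open-circuit tap voltage: 20.1 × 2.66/(8.05 + 2.66) = 4.99 V.
With the supply zeroed, R_A and R_B appear in parallel from the tap: R_th = R_A‖R_B = (8.05 × 2.66)/10.71 = 2.00 kΩ.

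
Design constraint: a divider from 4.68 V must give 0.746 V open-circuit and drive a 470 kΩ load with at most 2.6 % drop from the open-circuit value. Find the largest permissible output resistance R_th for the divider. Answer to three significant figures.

Loading drop = R_th/(R_th + R_L) ≤ 0.0260, so R_th ≤ R_L · ε/(1−ε) = 470 kΩ × 0.0260/0.9740 = 12.5 kΩ.

R_th ≤ 12.5 kΩ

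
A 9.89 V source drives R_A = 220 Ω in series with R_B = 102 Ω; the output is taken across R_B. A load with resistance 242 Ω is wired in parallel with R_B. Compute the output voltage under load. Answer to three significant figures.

V_out ≈ 2.43 V

The load sits in parallel with R_B: R_B‖R_L = (102 × 242) / (102 + 242) = 71.76 Ω.
V_out = 9.89 × 71.76 / (220 + 71.76) = 9.89 × 71.76/291.8 = 2.43 V.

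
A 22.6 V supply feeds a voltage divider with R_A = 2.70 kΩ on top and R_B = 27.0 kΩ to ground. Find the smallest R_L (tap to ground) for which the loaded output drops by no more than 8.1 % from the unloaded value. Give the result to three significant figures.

R_L(min) ≈ 27.8 kΩ

Output resistance R_th = R_A‖R_B = (2.70 × 27.0)/29.70 = 2.455 kΩ.
The fractional drop is R_th/(R_th + R_L); requiring this ≤ 0.0810 gives R_L ≥ R_th(1/0.0810 − 1) = 2.455 × 11.35 = 27.8 kΩ.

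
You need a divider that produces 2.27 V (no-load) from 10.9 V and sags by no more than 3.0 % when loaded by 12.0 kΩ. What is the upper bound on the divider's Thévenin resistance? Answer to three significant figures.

R_th ≤ 371 Ω

Loading drop = R_th/(R_th + R_L) ≤ 0.0300, so R_th ≤ R_L · ε/(1−ε) = 12.0 kΩ × 0.0300/0.9700 = 371 Ω.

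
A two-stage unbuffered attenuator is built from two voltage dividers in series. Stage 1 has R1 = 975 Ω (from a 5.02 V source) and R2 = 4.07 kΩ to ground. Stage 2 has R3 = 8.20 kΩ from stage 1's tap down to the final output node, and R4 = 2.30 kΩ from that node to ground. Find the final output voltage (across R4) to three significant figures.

V_out ≈ 0.825 V

Stage 2 presents R3+R4 = 10500 Ω as a load on stage 1's tap.
Stage 1's lower leg becomes R2‖(R3+R4) = 2933 Ω, so V_mid = 5.02 × 2933/3908 = 3.768 V.
Stage 2 is itself unloaded: V_out = V_mid × R4/(R3+R4) = 3.768 × 2300/10500 = 0.825 V.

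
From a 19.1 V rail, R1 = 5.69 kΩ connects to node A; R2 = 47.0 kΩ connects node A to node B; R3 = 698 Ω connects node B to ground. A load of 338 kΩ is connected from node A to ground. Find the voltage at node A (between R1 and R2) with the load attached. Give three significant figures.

Below node A the series string R2+R3 = 47700 Ω sits in parallel with the 338000 Ω load: 41800 Ω.
V_A = 19.1 × 41800/(5690 + 41800) = 16.8 V.

V ≈ 16.8 V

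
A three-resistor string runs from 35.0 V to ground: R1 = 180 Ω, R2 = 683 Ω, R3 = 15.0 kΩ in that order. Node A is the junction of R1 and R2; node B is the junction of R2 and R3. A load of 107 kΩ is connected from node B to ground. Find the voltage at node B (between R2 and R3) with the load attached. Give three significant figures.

At node B, R3 is in parallel with the load: R3‖R_L = 13160 Ω.
Below node A the resistance is R2 + (R3‖R_L) = 13840 Ω, so V_A = 35.0 × 13840/14020 = 34.55 V.
Then V_B = V_A × (R3‖R_L)/(R2 + R3‖R_L) = 34.55 × 13160/13840 = 32.8 V.

V ≈ 32.8 V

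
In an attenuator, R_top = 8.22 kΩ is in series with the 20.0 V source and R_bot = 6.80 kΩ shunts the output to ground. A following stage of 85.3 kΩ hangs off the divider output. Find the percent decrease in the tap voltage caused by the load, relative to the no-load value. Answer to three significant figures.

4.18 %

The divider's output (Thévenin) resistance is R_top‖R_bot = 3.721 kΩ.
Fractional drop under load = R_th/(R_th + R_L) = 3.721 / (3.721 + 85.3) = 0.04180.
So the output falls by 4.18 %.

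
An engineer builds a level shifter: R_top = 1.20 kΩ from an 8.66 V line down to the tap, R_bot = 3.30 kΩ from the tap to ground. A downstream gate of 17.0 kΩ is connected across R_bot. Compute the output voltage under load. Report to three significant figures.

V_out ≈ 6.04 V

The load sits in parallel with R_bot: R_bot‖R_L = (3.30 × 17.0) / (3.30 + 17.0) = 2.764 kΩ.
V_out = 8.66 × 2.764 / (1.20 + 2.764) = 8.66 × 2.764/3.964 = 6.04 V.
(Unloaded it would have been 6.35 V.)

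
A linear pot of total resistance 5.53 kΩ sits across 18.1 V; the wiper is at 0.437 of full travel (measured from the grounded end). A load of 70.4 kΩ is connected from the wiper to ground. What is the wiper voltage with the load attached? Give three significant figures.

V ≈ 7.76 V

The wiper splits the pot into (1−α)R = 3.113 kΩ above and αR = 2.417 kΩ below.
Lower section ‖ load = 2.336 kΩ.
V_wiper = 18.1 × 2.336/(3.113 + 2.336) = 7.76 V.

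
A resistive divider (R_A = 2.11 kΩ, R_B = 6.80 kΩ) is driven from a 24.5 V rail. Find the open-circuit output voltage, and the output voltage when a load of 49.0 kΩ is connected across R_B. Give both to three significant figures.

Open-circuit: V = 24.5 × 6.80/(2.11 + 6.80) = 18.7 V.
With the load, R_B becomes R_B‖R_L = 5.971 kΩ, so V = 24.5 × 5.971/8.081 = 18.1 V.

Unloaded: 18.7 V; loaded: 18.1 V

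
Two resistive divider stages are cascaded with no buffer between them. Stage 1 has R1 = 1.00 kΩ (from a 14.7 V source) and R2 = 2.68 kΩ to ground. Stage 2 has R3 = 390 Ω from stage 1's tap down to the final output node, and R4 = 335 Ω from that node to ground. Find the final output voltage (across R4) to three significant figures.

V_out ≈ 2.47 V

Stage 2 presents R3+R4 = 725.0 Ω as a load on stage 1's tap.
Stage 1's lower leg becomes R2‖(R3+R4) = 570.6 Ω, so V_mid = 14.7 × 570.6/1571 = 5.341 V.
Stage 2 is itself unloaded: V_out = V_mid × R4/(R3+R4) = 5.341 × 335/725.0 = 2.47 V.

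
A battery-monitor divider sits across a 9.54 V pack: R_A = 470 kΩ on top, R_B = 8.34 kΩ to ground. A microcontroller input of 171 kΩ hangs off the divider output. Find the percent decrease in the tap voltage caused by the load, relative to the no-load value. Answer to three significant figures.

4.57 %

The divider's output (Thévenin) resistance is R_A‖R_B = 8.195 kΩ.
Fractional drop under load = R_th/(R_th + R_L) = 8.195 / (8.195 + 171) = 0.04573.
So the output falls by 4.57 %.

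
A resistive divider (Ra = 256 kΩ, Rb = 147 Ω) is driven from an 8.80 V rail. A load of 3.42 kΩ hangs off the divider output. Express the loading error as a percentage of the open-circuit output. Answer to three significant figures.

4.12 %

The divider's output (Thévenin) resistance is Ra‖Rb = 146.9 Ω.
Fractional drop under load = R_th/(R_th + R_L) = 146.9 / (146.9 + 3420) = 0.04119.
So the output falls by 4.12 %.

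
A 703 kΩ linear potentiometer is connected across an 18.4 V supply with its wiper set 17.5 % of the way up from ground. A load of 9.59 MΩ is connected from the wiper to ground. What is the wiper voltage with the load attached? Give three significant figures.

V ≈ 3.19 V

The wiper splits the pot into (1−α)R = 580.0 kΩ above and αR = 123.0 kΩ below.
Lower section ‖ load = 121.5 kΩ.
V_wiper = 18.4 × 121.5/(580.0 + 121.5) = 3.19 V.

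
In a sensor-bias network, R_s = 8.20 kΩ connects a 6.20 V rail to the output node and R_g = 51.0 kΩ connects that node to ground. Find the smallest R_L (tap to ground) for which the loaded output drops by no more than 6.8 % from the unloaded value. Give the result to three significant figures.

R_L(min) ≈ 96.8 kΩ

Output resistance R_th = R_s‖R_g = (8.20 × 51.0)/59.20 = 7.064 kΩ.
The fractional drop is R_th/(R_th + R_L); requiring this ≤ 0.0680 gives R_L ≥ R_th(1/0.0680 − 1) = 7.064 × 13.71 = 96.8 kΩ.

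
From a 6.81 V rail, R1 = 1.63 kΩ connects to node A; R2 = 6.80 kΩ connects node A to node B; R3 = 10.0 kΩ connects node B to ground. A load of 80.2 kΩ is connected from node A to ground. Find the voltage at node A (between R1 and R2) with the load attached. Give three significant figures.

V ≈ 6.09 V

Below node A the series string R2+R3 = 16.80 kΩ sits in parallel with the 80.2 kΩ load: 13.89 kΩ.
V_A = 6.81 × 13.89/(1.63 + 13.89) = 6.09 V.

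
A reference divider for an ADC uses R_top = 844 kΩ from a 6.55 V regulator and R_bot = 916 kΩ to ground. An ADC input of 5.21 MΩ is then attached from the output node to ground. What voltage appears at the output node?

V_out ≈ 3.14 V

The load sits in parallel with R_bot: R_bot‖R_L = (916 × 5210) / (916 + 5210) = 779.0 kΩ.
V_out = 6.55 × 779.0 / (844 + 779.0) = 6.55 × 779.0/1623 = 3.14 V.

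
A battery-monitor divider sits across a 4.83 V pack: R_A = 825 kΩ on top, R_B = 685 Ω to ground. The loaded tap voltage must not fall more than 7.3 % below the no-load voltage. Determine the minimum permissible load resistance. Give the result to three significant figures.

Output resistance R_th = R_A‖R_B = (825000 × 685)/825700 = 684.4 Ω.
The fractional drop is R_th/(R_th + R_L); requiring this ≤ 0.0730 gives R_L ≥ R_th(1/0.0730 − 1) = 684.4 × 12.70 = 8.69 kΩ.

R_L(min) ≈ 8.69 kΩ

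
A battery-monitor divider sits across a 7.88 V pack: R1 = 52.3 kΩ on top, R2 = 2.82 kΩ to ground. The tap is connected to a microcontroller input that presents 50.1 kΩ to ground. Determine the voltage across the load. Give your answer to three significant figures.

V_out ≈ 0.383 V

The load sits in parallel with R2: R2‖R_L = (2.82 × 50.1) / (2.82 + 50.1) = 2.670 kΩ.
V_out = 7.88 × 2.670 / (52.3 + 2.670) = 7.88 × 2.670/54.97 = 0.383 V.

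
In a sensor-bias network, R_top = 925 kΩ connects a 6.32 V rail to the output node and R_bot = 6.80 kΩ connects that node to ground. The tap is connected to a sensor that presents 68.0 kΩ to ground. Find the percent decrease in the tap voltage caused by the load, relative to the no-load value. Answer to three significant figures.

9.03 %

Unloaded V = 6.32 × 6.80/931.8 = 0.046121 V.
Loaded: R_bot‖R_L = 6.182 kΩ, giving V = 6.32 × 6.182/931.2 = 0.041956 V.
Drop = (0.046121 − 0.041956) / 0.046121 = 9.03 %.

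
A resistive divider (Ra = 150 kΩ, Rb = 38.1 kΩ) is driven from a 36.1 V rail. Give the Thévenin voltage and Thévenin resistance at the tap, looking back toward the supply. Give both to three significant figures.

V_th is the open-circuit tap voltage: 36.1 × 38.1/(150 + 38.1) = 7.31 V.
With the supply zeroed, Ra and Rb appear in parallel from the tap: R_th = Ra‖Rb = (150 × 38.1)/188.1 = 30.4 kΩ.

V_th = 7.31 V, R_th = 30.4 kΩ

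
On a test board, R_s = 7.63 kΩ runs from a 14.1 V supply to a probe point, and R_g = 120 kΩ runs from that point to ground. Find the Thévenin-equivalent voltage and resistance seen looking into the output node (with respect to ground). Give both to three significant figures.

V_th = 13.3 V, R_th = 7.17 kΩ

V_th is the open-circuit tap voltage: 14.1 × 120/(7.63 + 120) = 13.3 V.
With the supply zeroed, R_s and R_g appear in parallel from the tap: R_th = R_s‖R_g = (7.63 × 120)/127.6 = 7.17 kΩ.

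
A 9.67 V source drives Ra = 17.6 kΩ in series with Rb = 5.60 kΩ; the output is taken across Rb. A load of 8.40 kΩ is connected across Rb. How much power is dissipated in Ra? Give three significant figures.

P ≈ 3.75 mW

Total resistance from the source is Ra + (Rb‖R_L) = 20.96 kΩ, so I = 9.67/20.96 kΩ = 0.4614 mA.
P = I²·Ra = (0.4614 mA)² × 17.6 kΩ = 3.75 mW.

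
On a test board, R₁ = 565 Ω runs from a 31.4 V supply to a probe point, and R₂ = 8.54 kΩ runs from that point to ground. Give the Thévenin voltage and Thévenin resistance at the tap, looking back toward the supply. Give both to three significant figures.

V_th is the open-circuit tap voltage: 31.4 × 8540/(565 + 8540) = 29.5 V.
With the supply zeroed, R₁ and R₂ appear in parallel from the tap: R_th = R₁‖R₂ = (565 × 8540)/9105 = 530 Ω.

V_th = 29.5 V, R_th = 530 Ω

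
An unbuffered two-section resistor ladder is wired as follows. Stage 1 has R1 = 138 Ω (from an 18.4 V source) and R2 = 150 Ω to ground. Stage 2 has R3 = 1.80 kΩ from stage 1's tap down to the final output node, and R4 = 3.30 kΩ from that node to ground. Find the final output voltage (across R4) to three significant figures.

Stage 2 presents R3+R4 = 5100 Ω as a load on stage 1's tap.
Stage 1's lower leg becomes R2‖(R3+R4) = 145.7 Ω, so V_mid = 18.4 × 145.7/283.7 = 9.450 V.
Stage 2 is itself unloaded: V_out = V_mid × R4/(R3+R4) = 9.450 × 3300/5100 = 6.11 V.

V_out ≈ 6.11 V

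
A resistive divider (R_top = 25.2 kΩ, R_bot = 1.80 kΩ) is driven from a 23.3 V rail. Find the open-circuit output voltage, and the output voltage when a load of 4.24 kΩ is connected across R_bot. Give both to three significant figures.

Unloaded: 1.55 V; loaded: 1.11 V

Open-circuit: V = 23.3 × 1.80/(25.2 + 1.80) = 1.55 V.
With the load, R_bot becomes R_bot‖R_L = 1.264 kΩ, so V = 23.3 × 1.264/26.46 = 1.11 V.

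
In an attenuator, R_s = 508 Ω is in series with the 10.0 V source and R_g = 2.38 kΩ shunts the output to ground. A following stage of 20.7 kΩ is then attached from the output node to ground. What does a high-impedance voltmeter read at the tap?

The load sits in parallel with R_g: R_g‖R_L = (2380 × 20700) / (2380 + 20700) = 2135 Ω.
V_out = 10.0 × 2135 / (508 + 2135) = 10.0 × 2135/2643 = 8.08 V.
(Unloaded it would have been 8.24 V.)

V_out ≈ 8.08 V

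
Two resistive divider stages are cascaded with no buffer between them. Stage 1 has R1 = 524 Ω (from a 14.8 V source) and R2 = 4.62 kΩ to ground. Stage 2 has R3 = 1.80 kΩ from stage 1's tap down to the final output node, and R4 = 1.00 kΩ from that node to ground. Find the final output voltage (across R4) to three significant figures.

V_out ≈ 4.06 V

Stage 2 presents R3+R4 = 2800 Ω as a load on stage 1's tap.
Stage 1's lower leg becomes R2‖(R3+R4) = 1743 Ω, so V_mid = 14.8 × 1743/2267 = 11.38 V.
Stage 2 is itself unloaded: V_out = V_mid × R4/(R3+R4) = 11.38 × 1000/2800 = 4.06 V.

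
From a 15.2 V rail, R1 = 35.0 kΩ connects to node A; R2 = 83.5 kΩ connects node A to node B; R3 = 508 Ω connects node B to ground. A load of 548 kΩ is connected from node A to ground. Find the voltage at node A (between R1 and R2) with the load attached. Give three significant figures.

V ≈ 10.3 V

Below node A the series string R2+R3 = 84010 Ω sits in parallel with the 548000 Ω load: 72840 Ω.
V_A = 15.2 × 72840/(35000 + 72840) = 10.3 V.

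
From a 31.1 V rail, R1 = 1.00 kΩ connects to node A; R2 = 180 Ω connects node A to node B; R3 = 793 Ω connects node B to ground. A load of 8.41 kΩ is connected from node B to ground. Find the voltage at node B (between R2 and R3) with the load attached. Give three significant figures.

At node B, R3 is in parallel with the load: R3‖R_L = 724.7 Ω.
Below node A the resistance is R2 + (R3‖R_L) = 904.7 Ω, so V_A = 31.1 × 904.7/1905 = 14.77 V.
Then V_B = V_A × (R3‖R_L)/(R2 + R3‖R_L) = 14.77 × 724.7/904.7 = 11.8 V.

V ≈ 11.8 V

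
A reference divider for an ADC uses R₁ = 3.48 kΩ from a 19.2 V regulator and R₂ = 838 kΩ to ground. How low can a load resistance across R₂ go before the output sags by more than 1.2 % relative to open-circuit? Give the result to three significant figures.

Output resistance R_th = R₁‖R₂ = (3.48 × 838)/841.5 = 3.466 kΩ.
The fractional drop is R_th/(R_th + R_L); requiring this ≤ 0.0120 gives R_L ≥ R_th(1/0.0120 − 1) = 3.466 × 82.33 = 285 kΩ.

R_L(min) ≈ 285 kΩ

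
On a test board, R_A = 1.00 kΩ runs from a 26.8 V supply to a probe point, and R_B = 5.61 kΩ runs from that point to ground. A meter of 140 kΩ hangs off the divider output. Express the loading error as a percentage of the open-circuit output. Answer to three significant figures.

The divider's output (Thévenin) resistance is R_A‖R_B = 0.8487 kΩ.
Fractional drop under load = R_th/(R_th + R_L) = 0.8487 / (0.8487 + 140) = 0.006026.
So the output falls by 0.603 %.

0.603 %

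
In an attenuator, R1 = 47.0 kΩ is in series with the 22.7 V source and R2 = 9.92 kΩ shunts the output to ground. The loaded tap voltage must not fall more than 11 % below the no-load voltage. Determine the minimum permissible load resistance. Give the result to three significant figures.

Output resistance R_th = R1‖R2 = (47.0 × 9.92)/56.92 = 8.191 kΩ.
The fractional drop is R_th/(R_th + R_L); requiring this ≤ 0.110 gives R_L ≥ R_th(1/0.110 − 1) = 8.191 × 8.091 = 66.3 kΩ.

R_L(min) ≈ 66.3 kΩ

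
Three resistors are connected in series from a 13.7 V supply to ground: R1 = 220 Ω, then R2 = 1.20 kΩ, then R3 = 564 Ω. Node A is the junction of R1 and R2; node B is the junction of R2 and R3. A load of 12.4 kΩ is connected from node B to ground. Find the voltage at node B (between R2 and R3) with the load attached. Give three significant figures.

At node B, R3 is in parallel with the load: R3‖R_L = 539.5 Ω.
Below node A the resistance is R2 + (R3‖R_L) = 1739 Ω, so V_A = 13.7 × 1739/1959 = 12.16 V.
Then V_B = V_A × (R3‖R_L)/(R2 + R3‖R_L) = 12.16 × 539.5/1739 = 3.77 V.

V ≈ 3.77 V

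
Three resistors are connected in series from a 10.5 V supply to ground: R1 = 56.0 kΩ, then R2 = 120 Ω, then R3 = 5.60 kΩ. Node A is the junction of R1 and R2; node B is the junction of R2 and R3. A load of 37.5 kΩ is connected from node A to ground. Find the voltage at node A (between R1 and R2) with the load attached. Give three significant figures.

Below node A the series string R2+R3 = 5720 Ω sits in parallel with the 37500 Ω load: 4963 Ω.
V_A = 10.5 × 4963/(56000 + 4963) = 0.855 V.

V ≈ 0.855 V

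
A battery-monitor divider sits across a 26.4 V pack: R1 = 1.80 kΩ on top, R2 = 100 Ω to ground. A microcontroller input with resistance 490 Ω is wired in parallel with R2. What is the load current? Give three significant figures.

R2‖R_L = 83.05 Ω; V_out = 26.4 × 83.05/1883 = 1.164 V.
I_L = V_out / R_L = 1.164 / 490 Ω = 2.38 mA.

I_L ≈ 2.38 mA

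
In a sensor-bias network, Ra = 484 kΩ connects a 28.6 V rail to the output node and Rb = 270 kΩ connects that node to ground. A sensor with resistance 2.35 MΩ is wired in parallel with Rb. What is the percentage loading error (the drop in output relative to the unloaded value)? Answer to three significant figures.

6.87 %

The divider's output (Thévenin) resistance is Ra‖Rb = 173.3 kΩ.
Fractional drop under load = R_th/(R_th + R_L) = 173.3 / (173.3 + 2350) = 0.06869.
So the output falls by 6.87 %.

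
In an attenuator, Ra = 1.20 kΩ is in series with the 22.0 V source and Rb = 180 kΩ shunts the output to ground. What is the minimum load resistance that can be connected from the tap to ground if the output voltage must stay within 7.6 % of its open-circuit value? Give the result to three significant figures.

R_L(min) ≈ 14.5 kΩ

Output resistance R_th = Ra‖Rb = (1.20 × 180)/181.2 = 1.192 kΩ.
The fractional drop is R_th/(R_th + R_L); requiring this ≤ 0.0760 gives R_L ≥ R_th(1/0.0760 − 1) = 1.192 × 12.16 = 14.5 kΩ.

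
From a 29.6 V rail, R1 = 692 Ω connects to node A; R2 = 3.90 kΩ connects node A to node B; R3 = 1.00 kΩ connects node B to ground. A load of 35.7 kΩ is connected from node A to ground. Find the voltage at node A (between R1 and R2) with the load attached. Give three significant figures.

Below node A the series string R2+R3 = 4900 Ω sits in parallel with the 35700 Ω load: 4309 Ω.
V_A = 29.6 × 4309/(692 + 4309) = 25.5 V.

V ≈ 25.5 V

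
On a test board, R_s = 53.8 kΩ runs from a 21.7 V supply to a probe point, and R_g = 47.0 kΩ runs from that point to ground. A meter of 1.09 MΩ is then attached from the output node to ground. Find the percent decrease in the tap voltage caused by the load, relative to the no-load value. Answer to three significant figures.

2.25 %

The divider's output (Thévenin) resistance is R_s‖R_g = 25.09 kΩ.
Fractional drop under load = R_th/(R_th + R_L) = 25.09 / (25.09 + 1090) = 0.02250.
So the output falls by 2.25 %.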